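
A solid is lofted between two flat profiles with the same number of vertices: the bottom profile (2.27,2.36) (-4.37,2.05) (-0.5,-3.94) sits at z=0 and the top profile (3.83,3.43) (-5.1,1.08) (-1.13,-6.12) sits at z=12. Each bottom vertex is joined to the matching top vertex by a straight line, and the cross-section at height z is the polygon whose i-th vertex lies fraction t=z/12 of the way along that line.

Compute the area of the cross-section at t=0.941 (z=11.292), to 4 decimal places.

Cross-section at t=0.941: each vertex is (1-t)·p0[i] + t·p1[i].
  v1: (1-0.941)·(2.27,2.36) + 0.941·(3.83,3.43) = (3.7380,3.3669)
  v2: (1-0.941)·(-4.37,2.05) + 0.941·(-5.1,1.08) = (-5.0569,1.1372)
  v3: (1-0.941)·(-0.5,-3.94) + 0.941·(-1.13,-6.12) = (-1.0928,-5.9914)
Shoelace sum Σ(x_i·y_{i+1} − x_{i+1}·y_i):
  i=1: 3.7380·1.1372 − -5.0569·3.3669 = +21.2769 (running +21.2769)
  i=2: -5.0569·-5.9914 − -1.0928·1.1372 = +31.5408 (running +52.8177)
  i=3: -1.0928·3.3669 − 3.7380·-5.9914 = +18.7161 (running +71.5339)
Area = |Σ|/2 = |71.5339|/2 = 35.7669

Area at t=0.941: 35.7669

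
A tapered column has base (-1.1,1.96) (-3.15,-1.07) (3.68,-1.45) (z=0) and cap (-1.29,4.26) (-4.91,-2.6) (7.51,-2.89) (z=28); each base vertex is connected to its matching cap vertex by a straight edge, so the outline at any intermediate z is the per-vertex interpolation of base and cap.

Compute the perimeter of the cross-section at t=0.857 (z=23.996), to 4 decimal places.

Cross-section at t=0.857: each vertex is (1-t)·p0[i] + t·p1[i].
  v1: (1-0.857)·(-1.1,1.96) + 0.857·(-1.29,4.26) = (-1.2628,3.9311)
  v2: (1-0.857)·(-3.15,-1.07) + 0.857·(-4.91,-2.6) = (-4.6583,-2.3812)
  v3: (1-0.857)·(3.68,-1.45) + 0.857·(7.51,-2.89) = (6.9623,-2.6841)
Perimeter = Σ |v_{i+1} − v_i|:
  edge 1→2: √(-3.3955² + -6.3123²) = 7.1676 (running 7.1676)
  edge 2→3: √(11.6206² + -0.3029²) = 11.6246 (running 18.7922)
  edge 3→1: √(-8.2251² + 6.6152²) = 10.5553 (running 29.3474)
Perimeter = 29.3474

Perimeter at t=0.857: 29.3474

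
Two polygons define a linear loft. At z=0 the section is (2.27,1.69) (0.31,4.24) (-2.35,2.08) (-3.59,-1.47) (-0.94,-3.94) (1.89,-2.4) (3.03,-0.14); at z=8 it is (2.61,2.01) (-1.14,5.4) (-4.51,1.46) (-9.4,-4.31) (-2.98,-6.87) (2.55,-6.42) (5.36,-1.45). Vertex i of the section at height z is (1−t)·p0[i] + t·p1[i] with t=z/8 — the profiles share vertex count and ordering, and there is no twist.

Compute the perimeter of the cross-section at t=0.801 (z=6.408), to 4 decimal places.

Perimeter at t=0.801: 36.5154

Cross-section at t=0.801: each vertex is (1-t)·p0[i] + t·p1[i].
  v1: (1-0.801)·(2.27,1.69) + 0.801·(2.61,2.01) = (2.5423,1.9463)
  v2: (1-0.801)·(0.31,4.24) + 0.801·(-1.14,5.4) = (-0.8514,5.1692)
  v3: (1-0.801)·(-2.35,2.08) + 0.801·(-4.51,1.46) = (-4.0802,1.5834)
  v4: (1-0.801)·(-3.59,-1.47) + 0.801·(-9.4,-4.31) = (-8.2438,-3.7448)
  v5: (1-0.801)·(-0.94,-3.94) + 0.801·(-2.98,-6.87) = (-2.5740,-6.2869)
  v6: (1-0.801)·(1.89,-2.4) + 0.801·(2.55,-6.42) = (2.4187,-5.6200)
  v7: (1-0.801)·(3.03,-0.14) + 0.801·(5.36,-1.45) = (4.8963,-1.1893)
Perimeter = Σ |v_{i+1} − v_i|:
  edge 1→2: √(-3.3938² + 3.2228²) = 4.6802 (running 4.6802)
  edge 2→3: √(-3.2287² + -3.5858²) = 4.8252 (running 9.5054)
  edge 3→4: √(-4.1637² + -5.3282²) = 6.7621 (running 16.2675)
  edge 4→5: √(5.6698² + -2.5421²) = 6.2136 (running 22.4811)
  edge 5→6: √(4.9927² + 0.6669²) = 5.0370 (running 27.5181)
  edge 6→7: √(2.4777² + 4.4307²) = 5.0764 (running 32.5945)
  edge 7→1: √(-2.3540² + 3.1356²) = 3.9209 (running 36.5154)
Perimeter = 36.5154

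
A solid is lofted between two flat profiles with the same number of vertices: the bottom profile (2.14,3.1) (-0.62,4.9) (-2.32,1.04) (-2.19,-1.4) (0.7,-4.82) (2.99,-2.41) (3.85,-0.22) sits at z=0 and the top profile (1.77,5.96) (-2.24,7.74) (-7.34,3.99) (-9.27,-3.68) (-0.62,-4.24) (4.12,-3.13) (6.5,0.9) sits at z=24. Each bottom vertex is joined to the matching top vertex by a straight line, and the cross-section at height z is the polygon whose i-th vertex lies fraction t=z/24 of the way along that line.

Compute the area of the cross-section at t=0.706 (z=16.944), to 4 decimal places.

Area at t=0.706: 96.2719

Cross-section at t=0.706: each vertex is (1-t)·p0[i] + t·p1[i].
  v1: (1-0.706)·(2.14,3.1) + 0.706·(1.77,5.96) = (1.8788,5.1192)
  v2: (1-0.706)·(-0.62,4.9) + 0.706·(-2.24,7.74) = (-1.7637,6.9050)
  v3: (1-0.706)·(-2.32,1.04) + 0.706·(-7.34,3.99) = (-5.8641,3.1227)
  v4: (1-0.706)·(-2.19,-1.4) + 0.706·(-9.27,-3.68) = (-7.1885,-3.0097)
  v5: (1-0.706)·(0.7,-4.82) + 0.706·(-0.62,-4.24) = (-0.2319,-4.4105)
  v6: (1-0.706)·(2.99,-2.41) + 0.706·(4.12,-3.13) = (3.7878,-2.9183)
  v7: (1-0.706)·(3.85,-0.22) + 0.706·(6.5,0.9) = (5.7209,0.5707)
Shoelace sum Σ(x_i·y_{i+1} − x_{i+1}·y_i):
  i=1: 1.8788·6.9050 − -1.7637·5.1192 = +22.0018 (running +22.0018)
  i=2: -1.7637·3.1227 − -5.8641·6.9050 = +34.9844 (running +56.9862)
  i=3: -5.8641·-3.0097 − -7.1885·3.1227 = +40.0966 (running +97.0828)
  i=4: -7.1885·-4.4105 − -0.2319·-3.0097 = +31.0069 (running +128.0898)
  i=5: -0.2319·-2.9183 − 3.7878·-4.4105 = +17.3829 (running +145.4726)
  i=6: 3.7878·0.5707 − 5.7209·-2.9183 = +18.8572 (running +164.3298)
  i=7: 5.7209·5.1192 − 1.8788·0.5707 = +28.2139 (running +192.5438)
Area = |Σ|/2 = |192.5438|/2 = 96.2719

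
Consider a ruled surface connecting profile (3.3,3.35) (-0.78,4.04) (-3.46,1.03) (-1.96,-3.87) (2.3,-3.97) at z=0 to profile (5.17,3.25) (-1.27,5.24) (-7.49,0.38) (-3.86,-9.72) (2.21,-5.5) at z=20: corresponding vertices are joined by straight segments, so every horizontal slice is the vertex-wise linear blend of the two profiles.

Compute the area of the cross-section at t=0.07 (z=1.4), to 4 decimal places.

Cross-section at t=0.07: each vertex is (1-t)·p0[i] + t·p1[i].
  v1: (1-0.07)·(3.3,3.35) + 0.07·(5.17,3.25) = (3.4309,3.3430)
  v2: (1-0.07)·(-0.78,4.04) + 0.07·(-1.27,5.24) = (-0.8143,4.1240)
  v3: (1-0.07)·(-3.46,1.03) + 0.07·(-7.49,0.38) = (-3.7421,0.9845)
  v4: (1-0.07)·(-1.96,-3.87) + 0.07·(-3.86,-9.72) = (-2.0930,-4.2795)
  v5: (1-0.07)·(2.3,-3.97) + 0.07·(2.21,-5.5) = (2.2937,-4.0771)
Shoelace sum Σ(x_i·y_{i+1} − x_{i+1}·y_i):
  i=1: 3.4309·4.1240 − -0.8143·3.3430 = +16.8712 (running +16.8712)
  i=2: -0.8143·0.9845 − -3.7421·4.1240 = +14.6307 (running +31.5020)
  i=3: -3.7421·-4.2795 − -2.0930·0.9845 = +18.0749 (running +49.5769)
  i=4: -2.0930·-4.0771 − 2.2937·-4.2795 = +18.3493 (running +67.9261)
  i=5: 2.2937·3.3430 − 3.4309·-4.0771 = +21.6560 (running +89.5821)
Area = |Σ|/2 = |89.5821|/2 = 44.7910

Area at t=0.07: 44.7910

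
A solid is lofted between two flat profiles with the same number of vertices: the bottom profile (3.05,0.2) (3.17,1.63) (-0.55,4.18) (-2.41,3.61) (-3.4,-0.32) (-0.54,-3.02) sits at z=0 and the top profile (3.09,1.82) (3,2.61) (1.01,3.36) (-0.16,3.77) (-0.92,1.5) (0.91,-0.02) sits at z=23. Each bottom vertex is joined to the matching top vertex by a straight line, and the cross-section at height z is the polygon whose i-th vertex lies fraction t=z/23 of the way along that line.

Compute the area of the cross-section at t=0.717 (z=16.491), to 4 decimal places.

Area at t=0.717: 13.5814

Cross-section at t=0.717: each vertex is (1-t)·p0[i] + t·p1[i].
  v1: (1-0.717)·(3.05,0.2) + 0.717·(3.09,1.82) = (3.0787,1.3615)
  v2: (1-0.717)·(3.17,1.63) + 0.717·(3,2.61) = (3.0481,2.3327)
  v3: (1-0.717)·(-0.55,4.18) + 0.717·(1.01,3.36) = (0.5685,3.5921)
  v4: (1-0.717)·(-2.41,3.61) + 0.717·(-0.16,3.77) = (-0.7968,3.7247)
  v5: (1-0.717)·(-3.4,-0.32) + 0.717·(-0.92,1.5) = (-1.6218,0.9849)
  v6: (1-0.717)·(-0.54,-3.02) + 0.717·(0.91,-0.02) = (0.4996,-0.8690)
Shoelace sum Σ(x_i·y_{i+1} − x_{i+1}·y_i):
  i=1: 3.0787·2.3327 − 3.0481·1.3615 = +3.0314 (running +3.0314)
  i=2: 3.0481·3.5921 − 0.5685·2.3327 = +9.6228 (running +12.6542)
  i=3: 0.5685·3.7247 − -0.7968·3.5921 = +4.9796 (running +17.6338)
  i=4: -0.7968·0.9849 − -1.6218·3.7247 = +5.2561 (running +22.8899)
  i=5: -1.6218·-0.8690 − 0.4996·0.9849 = +0.9173 (running +23.8072)
  i=6: 0.4996·1.3615 − 3.0787·-0.8690 = +3.3557 (running +27.1628)
Area = |Σ|/2 = |27.1628|/2 = 13.5814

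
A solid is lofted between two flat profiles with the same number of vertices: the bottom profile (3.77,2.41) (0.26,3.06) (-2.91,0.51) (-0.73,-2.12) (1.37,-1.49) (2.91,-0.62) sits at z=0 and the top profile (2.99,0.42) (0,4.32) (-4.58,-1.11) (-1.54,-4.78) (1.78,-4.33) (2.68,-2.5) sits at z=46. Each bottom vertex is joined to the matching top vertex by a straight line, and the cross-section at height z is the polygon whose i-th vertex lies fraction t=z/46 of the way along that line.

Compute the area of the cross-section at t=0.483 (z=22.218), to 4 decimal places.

Area at t=0.483: 30.8009

Cross-section at t=0.483: each vertex is (1-t)·p0[i] + t·p1[i].
  v1: (1-0.483)·(3.77,2.41) + 0.483·(2.99,0.42) = (3.3933,1.4488)
  v2: (1-0.483)·(0.26,3.06) + 0.483·(0,4.32) = (0.1344,3.6686)
  v3: (1-0.483)·(-2.91,0.51) + 0.483·(-4.58,-1.11) = (-3.7166,-0.2725)
  v4: (1-0.483)·(-0.73,-2.12) + 0.483·(-1.54,-4.78) = (-1.1212,-3.4048)
  v5: (1-0.483)·(1.37,-1.49) + 0.483·(1.78,-4.33) = (1.5680,-2.8617)
  v6: (1-0.483)·(2.91,-0.62) + 0.483·(2.68,-2.5) = (2.7989,-1.5280)
Shoelace sum Σ(x_i·y_{i+1} − x_{i+1}·y_i):
  i=1: 3.3933·3.6686 − 0.1344·1.4488 = +12.2537 (running +12.2537)
  i=2: 0.1344·-0.2725 − -3.7166·3.6686 = +13.5981 (running +25.8518)
  i=3: -3.7166·-3.4048 − -1.1212·-0.2725 = +12.3487 (running +38.2005)
  i=4: -1.1212·-2.8617 − 1.5680·-3.4048 = +8.5474 (running +46.7479)
  i=5: 1.5680·-1.5280 − 2.7989·-2.8617 = +5.6137 (running +52.3616)
  i=6: 2.7989·1.4488 − 3.3933·-1.5280 = +9.2402 (running +61.6018)
Area = |Σ|/2 = |61.6018|/2 = 30.8009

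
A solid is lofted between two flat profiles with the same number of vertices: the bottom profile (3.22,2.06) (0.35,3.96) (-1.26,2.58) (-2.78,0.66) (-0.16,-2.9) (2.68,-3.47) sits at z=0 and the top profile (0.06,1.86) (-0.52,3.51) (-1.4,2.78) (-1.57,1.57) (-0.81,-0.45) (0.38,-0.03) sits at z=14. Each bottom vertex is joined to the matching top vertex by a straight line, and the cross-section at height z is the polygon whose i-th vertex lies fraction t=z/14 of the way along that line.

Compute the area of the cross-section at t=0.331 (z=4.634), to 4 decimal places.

Cross-section at t=0.331: each vertex is (1-t)·p0[i] + t·p1[i].
  v1: (1-0.331)·(3.22,2.06) + 0.331·(0.06,1.86) = (2.1740,1.9938)
  v2: (1-0.331)·(0.35,3.96) + 0.331·(-0.52,3.51) = (0.0620,3.8111)
  v3: (1-0.331)·(-1.26,2.58) + 0.331·(-1.4,2.78) = (-1.3063,2.6462)
  v4: (1-0.331)·(-2.78,0.66) + 0.331·(-1.57,1.57) = (-2.3795,0.9612)
  v5: (1-0.331)·(-0.16,-2.9) + 0.331·(-0.81,-0.45) = (-0.3752,-2.0891)
  v6: (1-0.331)·(2.68,-3.47) + 0.331·(0.38,-0.03) = (1.9187,-2.3314)
Shoelace sum Σ(x_i·y_{i+1} − x_{i+1}·y_i):
  i=1: 2.1740·3.8111 − 0.0620·1.9938 = +8.1617 (running +8.1617)
  i=2: 0.0620·2.6462 − -1.3063·3.8111 = +5.1427 (running +13.3044)
  i=3: -1.3063·0.9612 − -2.3795·2.6462 = +5.0409 (running +18.3453)
  i=4: -2.3795·-2.0891 − -0.3752·0.9612 = +5.3315 (running +23.6768)
  i=5: -0.3752·-2.3314 − 1.9187·-2.0891 = +4.8829 (running +28.5597)
  i=6: 1.9187·1.9938 − 2.1740·-2.3314 = +8.8940 (running +37.4536)
Area = |Σ|/2 = |37.4536|/2 = 18.7268

Area at t=0.331: 18.7268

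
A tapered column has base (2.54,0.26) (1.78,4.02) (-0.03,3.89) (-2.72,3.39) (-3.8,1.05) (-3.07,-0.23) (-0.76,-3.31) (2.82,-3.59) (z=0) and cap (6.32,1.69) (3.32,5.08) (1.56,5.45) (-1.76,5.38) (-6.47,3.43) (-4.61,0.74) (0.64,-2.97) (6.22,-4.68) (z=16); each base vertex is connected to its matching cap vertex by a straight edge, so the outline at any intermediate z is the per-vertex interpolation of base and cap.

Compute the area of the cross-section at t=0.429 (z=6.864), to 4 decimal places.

Area at t=0.429: 53.8228

Cross-section at t=0.429: each vertex is (1-t)·p0[i] + t·p1[i].
  v1: (1-0.429)·(2.54,0.26) + 0.429·(6.32,1.69) = (4.1616,0.8735)
  v2: (1-0.429)·(1.78,4.02) + 0.429·(3.32,5.08) = (2.4407,4.4747)
  v3: (1-0.429)·(-0.03,3.89) + 0.429·(1.56,5.45) = (0.6521,4.5592)
  v4: (1-0.429)·(-2.72,3.39) + 0.429·(-1.76,5.38) = (-2.3082,4.2437)
  v5: (1-0.429)·(-3.8,1.05) + 0.429·(-6.47,3.43) = (-4.9454,2.0710)
  v6: (1-0.429)·(-3.07,-0.23) + 0.429·(-4.61,0.74) = (-3.7307,0.1861)
  v7: (1-0.429)·(-0.76,-3.31) + 0.429·(0.64,-2.97) = (-0.1594,-3.1641)
  v8: (1-0.429)·(2.82,-3.59) + 0.429·(6.22,-4.68) = (4.2786,-4.0576)
Shoelace sum Σ(x_i·y_{i+1} − x_{i+1}·y_i):
  i=1: 4.1616·4.4747 − 2.4407·0.8735 = +16.4903 (running +16.4903)
  i=2: 2.4407·4.5592 − 0.6521·4.4747 = +8.2095 (running +24.6999)
  i=3: 0.6521·4.2437 − -2.3082·4.5592 = +13.2908 (running +37.9907)
  i=4: -2.3082·2.0710 − -4.9454·4.2437 = +16.2067 (running +54.1974)
  i=5: -4.9454·0.1861 − -3.7307·2.0710 = +6.8058 (running +61.0032)
  i=6: -3.7307·-3.1641 − -0.1594·0.1861 = +11.8340 (running +72.8372)
  i=7: -0.1594·-4.0576 − 4.2786·-3.1641 = +14.1849 (running +87.0221)
  i=8: 4.2786·0.8735 − 4.1616·-4.0576 = +20.6235 (running +107.6455)
Area = |Σ|/2 = |107.6455|/2 = 53.8228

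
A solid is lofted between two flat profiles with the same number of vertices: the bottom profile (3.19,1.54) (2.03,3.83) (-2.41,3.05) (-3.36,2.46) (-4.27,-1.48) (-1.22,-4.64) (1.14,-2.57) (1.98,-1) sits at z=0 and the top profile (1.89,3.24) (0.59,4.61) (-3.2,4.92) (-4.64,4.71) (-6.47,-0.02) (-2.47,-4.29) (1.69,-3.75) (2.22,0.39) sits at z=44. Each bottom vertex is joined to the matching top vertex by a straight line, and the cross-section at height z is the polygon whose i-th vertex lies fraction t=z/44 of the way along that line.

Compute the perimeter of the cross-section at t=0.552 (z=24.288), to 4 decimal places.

Perimeter at t=0.552: 26.6981

Cross-section at t=0.552: each vertex is (1-t)·p0[i] + t·p1[i].
  v1: (1-0.552)·(3.19,1.54) + 0.552·(1.89,3.24) = (2.4724,2.4784)
  v2: (1-0.552)·(2.03,3.83) + 0.552·(0.59,4.61) = (1.2351,4.2606)
  v3: (1-0.552)·(-2.41,3.05) + 0.552·(-3.2,4.92) = (-2.8461,4.0822)
  v4: (1-0.552)·(-3.36,2.46) + 0.552·(-4.64,4.71) = (-4.0666,3.7020)
  v5: (1-0.552)·(-4.27,-1.48) + 0.552·(-6.47,-0.02) = (-5.4844,-0.6741)
  v6: (1-0.552)·(-1.22,-4.64) + 0.552·(-2.47,-4.29) = (-1.9100,-4.4468)
  v7: (1-0.552)·(1.14,-2.57) + 0.552·(1.69,-3.75) = (1.4436,-3.2214)
  v8: (1-0.552)·(1.98,-1) + 0.552·(2.22,0.39) = (2.1125,-0.2327)
Perimeter = Σ |v_{i+1} − v_i|:
  edge 1→2: √(-1.2373² + 1.7822²) = 2.1696 (running 2.1696)
  edge 2→3: √(-4.0812² + -0.1783²) = 4.0851 (running 6.2546)
  edge 3→4: √(-1.2205² + -0.3802²) = 1.2783 (running 7.5330)
  edge 4→5: √(-1.4178² + -4.3761²) = 4.6000 (running 12.1330)
  edge 5→6: √(3.5744² + -3.7727²) = 5.1971 (running 17.3301)
  edge 6→7: √(3.3536² + 1.2254²) = 3.5705 (running 20.9006)
  edge 7→8: √(0.6689² + 2.9886²) = 3.0626 (running 23.9632)
  edge 8→1: √(0.3599² + 2.7111²) = 2.7349 (running 26.6981)
Perimeter = 26.6981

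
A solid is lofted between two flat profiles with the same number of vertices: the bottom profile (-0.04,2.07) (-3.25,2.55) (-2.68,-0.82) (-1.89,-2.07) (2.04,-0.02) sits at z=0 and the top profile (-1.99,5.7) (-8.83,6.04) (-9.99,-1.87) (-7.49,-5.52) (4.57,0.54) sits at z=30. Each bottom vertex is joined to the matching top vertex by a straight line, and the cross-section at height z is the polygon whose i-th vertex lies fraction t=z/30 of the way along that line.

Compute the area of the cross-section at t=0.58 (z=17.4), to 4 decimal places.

Area at t=0.58: 55.5956

Cross-section at t=0.58: each vertex is (1-t)·p0[i] + t·p1[i].
  v1: (1-0.58)·(-0.04,2.07) + 0.58·(-1.99,5.7) = (-1.1710,4.1754)
  v2: (1-0.58)·(-3.25,2.55) + 0.58·(-8.83,6.04) = (-6.4864,4.5742)
  v3: (1-0.58)·(-2.68,-0.82) + 0.58·(-9.99,-1.87) = (-6.9198,-1.4290)
  v4: (1-0.58)·(-1.89,-2.07) + 0.58·(-7.49,-5.52) = (-5.1380,-4.0710)
  v5: (1-0.58)·(2.04,-0.02) + 0.58·(4.57,0.54) = (3.5074,0.3048)
Shoelace sum Σ(x_i·y_{i+1} − x_{i+1}·y_i):
  i=1: -1.1710·4.5742 − -6.4864·4.1754 = +21.7269 (running +21.7269)
  i=2: -6.4864·-1.4290 − -6.9198·4.5742 = +40.9216 (running +62.6485)
  i=3: -6.9198·-4.0710 − -5.1380·-1.4290 = +20.8283 (running +83.4768)
  i=4: -5.1380·0.3048 − 3.5074·-4.0710 = +12.7126 (running +96.1894)
  i=5: 3.5074·4.1754 − -1.1710·0.3048 = +15.0017 (running +111.1911)
Area = |Σ|/2 = |111.1911|/2 = 55.5956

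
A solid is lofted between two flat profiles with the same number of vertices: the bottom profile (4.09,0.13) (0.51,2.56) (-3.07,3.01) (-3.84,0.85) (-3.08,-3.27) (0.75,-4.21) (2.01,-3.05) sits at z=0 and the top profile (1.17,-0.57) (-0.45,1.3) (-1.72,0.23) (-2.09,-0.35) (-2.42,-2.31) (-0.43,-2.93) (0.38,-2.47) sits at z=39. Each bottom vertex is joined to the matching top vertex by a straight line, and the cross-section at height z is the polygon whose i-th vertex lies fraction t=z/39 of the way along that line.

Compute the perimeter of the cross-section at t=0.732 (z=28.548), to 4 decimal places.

Cross-section at t=0.732: each vertex is (1-t)·p0[i] + t·p1[i].
  v1: (1-0.732)·(4.09,0.13) + 0.732·(1.17,-0.57) = (1.9526,-0.3824)
  v2: (1-0.732)·(0.51,2.56) + 0.732·(-0.45,1.3) = (-0.1927,1.6377)
  v3: (1-0.732)·(-3.07,3.01) + 0.732·(-1.72,0.23) = (-2.0818,0.9750)
  v4: (1-0.732)·(-3.84,0.85) + 0.732·(-2.09,-0.35) = (-2.5590,-0.0284)
  v5: (1-0.732)·(-3.08,-3.27) + 0.732·(-2.42,-2.31) = (-2.5969,-2.5673)
  v6: (1-0.732)·(0.75,-4.21) + 0.732·(-0.43,-2.93) = (-0.1138,-3.2730)
  v7: (1-0.732)·(2.01,-3.05) + 0.732·(0.38,-2.47) = (0.8168,-2.6254)
Perimeter = Σ |v_{i+1} − v_i|:
  edge 1→2: √(-2.1453² + 2.0201²) = 2.9467 (running 2.9467)
  edge 2→3: √(-1.8891² + -0.6626²) = 2.0019 (running 4.9486)
  edge 3→4: √(-0.4772² + -1.0034²) = 1.1111 (running 6.0597)
  edge 4→5: √(-0.0379² + -2.5389²) = 2.5392 (running 8.5989)
  edge 5→6: √(2.4831² + -0.7058²) = 2.5815 (running 11.1804)
  edge 6→7: √(0.9306² + 0.6476²) = 1.1338 (running 12.3141)
  edge 7→1: √(1.1357² + 2.2430²) = 2.5142 (running 14.8283)
Perimeter = 14.8283

Perimeter at t=0.732: 14.8283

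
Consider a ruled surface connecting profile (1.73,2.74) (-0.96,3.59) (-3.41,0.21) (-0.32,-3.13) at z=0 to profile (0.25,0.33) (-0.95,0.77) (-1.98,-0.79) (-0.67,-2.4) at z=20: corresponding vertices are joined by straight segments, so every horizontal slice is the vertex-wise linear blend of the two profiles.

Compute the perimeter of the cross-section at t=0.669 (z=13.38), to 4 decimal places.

Perimeter at t=0.669: 11.2986

Cross-section at t=0.669: each vertex is (1-t)·p0[i] + t·p1[i].
  v1: (1-0.669)·(1.73,2.74) + 0.669·(0.25,0.33) = (0.7399,1.1277)
  v2: (1-0.669)·(-0.96,3.59) + 0.669·(-0.95,0.77) = (-0.9533,1.7034)
  v3: (1-0.669)·(-3.41,0.21) + 0.669·(-1.98,-0.79) = (-2.4533,-0.4590)
  v4: (1-0.669)·(-0.32,-3.13) + 0.669·(-0.67,-2.4) = (-0.5542,-2.6416)
Perimeter = Σ |v_{i+1} − v_i|:
  edge 1→2: √(-1.6932² + 0.5757²) = 1.7884 (running 1.7884)
  edge 2→3: √(-1.5000² + -2.1624²) = 2.6318 (running 4.4201)
  edge 3→4: √(1.8992² + -2.1826²) = 2.8932 (running 7.3134)
  edge 4→1: √(1.2940² + 3.7693²) = 3.9853 (running 11.2986)
Perimeter = 11.2986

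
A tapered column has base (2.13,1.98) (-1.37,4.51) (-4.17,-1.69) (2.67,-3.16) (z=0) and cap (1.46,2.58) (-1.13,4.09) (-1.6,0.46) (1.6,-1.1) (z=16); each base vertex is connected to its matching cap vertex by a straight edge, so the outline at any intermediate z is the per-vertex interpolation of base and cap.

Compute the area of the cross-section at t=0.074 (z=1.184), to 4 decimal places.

Area at t=0.074: 29.6943

Cross-section at t=0.074: each vertex is (1-t)·p0[i] + t·p1[i].
  v1: (1-0.074)·(2.13,1.98) + 0.074·(1.46,2.58) = (2.0804,2.0244)
  v2: (1-0.074)·(-1.37,4.51) + 0.074·(-1.13,4.09) = (-1.3522,4.4789)
  v3: (1-0.074)·(-4.17,-1.69) + 0.074·(-1.6,0.46) = (-3.9798,-1.5309)
  v4: (1-0.074)·(2.67,-3.16) + 0.074·(1.6,-1.1) = (2.5908,-3.0076)
Shoelace sum Σ(x_i·y_{i+1} − x_{i+1}·y_i):
  i=1: 2.0804·4.4789 − -1.3522·2.0244 = +12.0555 (running +12.0555)
  i=2: -1.3522·-1.5309 − -3.9798·4.4789 = +19.8954 (running +31.9509)
  i=3: -3.9798·-3.0076 − 2.5908·-1.5309 = +15.9358 (running +47.8868)
  i=4: 2.5908·2.0244 − 2.0804·-3.0076 = +11.5018 (running +59.3886)
Area = |Σ|/2 = |59.3886|/2 = 29.6943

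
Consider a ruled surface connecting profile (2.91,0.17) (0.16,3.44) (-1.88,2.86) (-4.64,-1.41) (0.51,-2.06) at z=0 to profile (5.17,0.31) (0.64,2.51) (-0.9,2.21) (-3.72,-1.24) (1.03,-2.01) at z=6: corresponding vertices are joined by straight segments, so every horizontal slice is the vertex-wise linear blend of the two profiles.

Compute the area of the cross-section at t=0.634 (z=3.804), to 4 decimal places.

Area at t=0.634: 23.4500

Cross-section at t=0.634: each vertex is (1-t)·p0[i] + t·p1[i].
  v1: (1-0.634)·(2.91,0.17) + 0.634·(5.17,0.31) = (4.3428,0.2588)
  v2: (1-0.634)·(0.16,3.44) + 0.634·(0.64,2.51) = (0.4643,2.8504)
  v3: (1-0.634)·(-1.88,2.86) + 0.634·(-0.9,2.21) = (-1.2587,2.4479)
  v4: (1-0.634)·(-4.64,-1.41) + 0.634·(-3.72,-1.24) = (-4.0567,-1.3022)
  v5: (1-0.634)·(0.51,-2.06) + 0.634·(1.03,-2.01) = (0.8397,-2.0283)
Shoelace sum Σ(x_i·y_{i+1} − x_{i+1}·y_i):
  i=1: 4.3428·2.8504 − 0.4643·0.2588 = +12.2586 (running +12.2586)
  i=2: 0.4643·2.4479 − -1.2587·2.8504 = +4.7243 (running +16.9829)
  i=3: -1.2587·-1.3022 − -4.0567·2.4479 = +11.5695 (running +28.5524)
  i=4: -4.0567·-2.0283 − 0.8397·-1.3022 = +9.3217 (running +37.8741)
  i=5: 0.8397·0.2588 − 4.3428·-2.0283 = +9.0259 (running +46.9000)
Area = |Σ|/2 = |46.9000|/2 = 23.4500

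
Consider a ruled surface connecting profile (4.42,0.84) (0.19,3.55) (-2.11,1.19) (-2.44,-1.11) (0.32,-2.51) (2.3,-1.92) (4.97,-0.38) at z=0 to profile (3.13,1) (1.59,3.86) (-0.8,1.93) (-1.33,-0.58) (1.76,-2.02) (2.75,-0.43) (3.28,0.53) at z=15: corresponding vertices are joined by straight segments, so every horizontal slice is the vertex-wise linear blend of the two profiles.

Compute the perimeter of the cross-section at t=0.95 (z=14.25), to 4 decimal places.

Perimeter at t=0.95: 15.9056

Cross-section at t=0.95: each vertex is (1-t)·p0[i] + t·p1[i].
  v1: (1-0.95)·(4.42,0.84) + 0.95·(3.13,1) = (3.1945,0.9920)
  v2: (1-0.95)·(0.19,3.55) + 0.95·(1.59,3.86) = (1.5200,3.8445)
  v3: (1-0.95)·(-2.11,1.19) + 0.95·(-0.8,1.93) = (-0.8655,1.8930)
  v4: (1-0.95)·(-2.44,-1.11) + 0.95·(-1.33,-0.58) = (-1.3855,-0.6065)
  v5: (1-0.95)·(0.32,-2.51) + 0.95·(1.76,-2.02) = (1.6880,-2.0445)
  v6: (1-0.95)·(2.3,-1.92) + 0.95·(2.75,-0.43) = (2.7275,-0.5045)
  v7: (1-0.95)·(4.97,-0.38) + 0.95·(3.28,0.53) = (3.3645,0.4845)
Perimeter = Σ |v_{i+1} − v_i|:
  edge 1→2: √(-1.6745² + 2.8525²) = 3.3077 (running 3.3077)
  edge 2→3: √(-2.3855² + -1.9515²) = 3.0820 (running 6.3897)
  edge 3→4: √(-0.5200² + -2.4995²) = 2.5530 (running 8.9427)
  edge 4→5: √(3.0735² + -1.4380²) = 3.3933 (running 12.3360)
  edge 5→6: √(1.0395² + 1.5400²) = 1.8580 (running 14.1940)
  edge 6→7: √(0.6370² + 0.9890²) = 1.1764 (running 15.3704)
  edge 7→1: √(-0.1700² + 0.5075²) = 0.5352 (running 15.9056)
Perimeter = 15.9056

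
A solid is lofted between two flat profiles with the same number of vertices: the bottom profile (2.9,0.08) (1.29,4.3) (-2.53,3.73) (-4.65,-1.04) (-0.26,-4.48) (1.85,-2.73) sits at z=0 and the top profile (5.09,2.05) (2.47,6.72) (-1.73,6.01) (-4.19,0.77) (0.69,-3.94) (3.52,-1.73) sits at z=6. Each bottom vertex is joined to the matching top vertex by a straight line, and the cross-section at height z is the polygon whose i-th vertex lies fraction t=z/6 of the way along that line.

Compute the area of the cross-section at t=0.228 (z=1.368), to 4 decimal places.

Cross-section at t=0.228: each vertex is (1-t)·p0[i] + t·p1[i].
  v1: (1-0.228)·(2.9,0.08) + 0.228·(5.09,2.05) = (3.3993,0.5292)
  v2: (1-0.228)·(1.29,4.3) + 0.228·(2.47,6.72) = (1.5590,4.8518)
  v3: (1-0.228)·(-2.53,3.73) + 0.228·(-1.73,6.01) = (-2.3476,4.2498)
  v4: (1-0.228)·(-4.65,-1.04) + 0.228·(-4.19,0.77) = (-4.5451,-0.6273)
  v5: (1-0.228)·(-0.26,-4.48) + 0.228·(0.69,-3.94) = (-0.0434,-4.3569)
  v6: (1-0.228)·(1.85,-2.73) + 0.228·(3.52,-1.73) = (2.2308,-2.5020)
Shoelace sum Σ(x_i·y_{i+1} − x_{i+1}·y_i):
  i=1: 3.3993·4.8518 − 1.5590·0.5292 = +15.6677 (running +15.6677)
  i=2: 1.5590·4.2498 − -2.3476·4.8518 = +18.0157 (running +33.6834)
  i=3: -2.3476·-0.6273 − -4.5451·4.2498 = +20.7887 (running +54.4721)
  i=4: -4.5451·-4.3569 − -0.0434·-0.6273 = +19.7753 (running +74.2474)
  i=5: -0.0434·-2.5020 − 2.2308·-4.3569 = +9.8277 (running +84.0752)
  i=6: 2.2308·0.5292 − 3.3993·-2.5020 = +9.6855 (running +93.7607)
Area = |Σ|/2 = |93.7607|/2 = 46.8803

Area at t=0.228: 46.8803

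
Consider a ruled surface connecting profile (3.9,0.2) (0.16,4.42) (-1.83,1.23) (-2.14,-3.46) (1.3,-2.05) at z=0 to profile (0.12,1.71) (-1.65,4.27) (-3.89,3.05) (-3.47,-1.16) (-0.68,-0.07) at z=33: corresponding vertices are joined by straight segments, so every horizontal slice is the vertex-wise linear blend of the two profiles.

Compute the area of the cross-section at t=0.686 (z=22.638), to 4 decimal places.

Area at t=0.686: 17.4012

Cross-section at t=0.686: each vertex is (1-t)·p0[i] + t·p1[i].
  v1: (1-0.686)·(3.9,0.2) + 0.686·(0.12,1.71) = (1.3069,1.2359)
  v2: (1-0.686)·(0.16,4.42) + 0.686·(-1.65,4.27) = (-1.0817,4.3171)
  v3: (1-0.686)·(-1.83,1.23) + 0.686·(-3.89,3.05) = (-3.2432,2.4785)
  v4: (1-0.686)·(-2.14,-3.46) + 0.686·(-3.47,-1.16) = (-3.0524,-1.8822)
  v5: (1-0.686)·(1.3,-2.05) + 0.686·(-0.68,-0.07) = (-0.0583,-0.6917)
Shoelace sum Σ(x_i·y_{i+1} − x_{i+1}·y_i):
  i=1: 1.3069·4.3171 − -1.0817·1.2359 = +6.9789 (running +6.9789)
  i=2: -1.0817·2.4785 − -3.2432·4.3171 = +11.3201 (running +18.2990)
  i=3: -3.2432·-1.8822 − -3.0524·2.4785 = +13.6697 (running +31.9687)
  i=4: -3.0524·-0.6917 − -0.0583·-1.8822 = +2.0017 (running +33.9704)
  i=5: -0.0583·1.2359 − 1.3069·-0.6917 = +0.8320 (running +34.8024)
Area = |Σ|/2 = |34.8024|/2 = 17.4012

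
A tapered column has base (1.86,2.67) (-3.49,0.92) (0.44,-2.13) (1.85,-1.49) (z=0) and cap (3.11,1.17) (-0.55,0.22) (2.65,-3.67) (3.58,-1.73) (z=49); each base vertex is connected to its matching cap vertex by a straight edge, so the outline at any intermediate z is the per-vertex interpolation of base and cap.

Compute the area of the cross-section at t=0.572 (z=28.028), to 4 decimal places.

Cross-section at t=0.572: each vertex is (1-t)·p0[i] + t·p1[i].
  v1: (1-0.572)·(1.86,2.67) + 0.572·(3.11,1.17) = (2.5750,1.8120)
  v2: (1-0.572)·(-3.49,0.92) + 0.572·(-0.55,0.22) = (-1.8083,0.5196)
  v3: (1-0.572)·(0.44,-2.13) + 0.572·(2.65,-3.67) = (1.7041,-3.0109)
  v4: (1-0.572)·(1.85,-1.49) + 0.572·(3.58,-1.73) = (2.8396,-1.6273)
Shoelace sum Σ(x_i·y_{i+1} − x_{i+1}·y_i):
  i=1: 2.5750·0.5196 − -1.8083·1.8120 = +4.6146 (running +4.6146)
  i=2: -1.8083·-3.0109 − 1.7041·0.5196 = +4.5592 (running +9.1738)
  i=3: 1.7041·-1.6273 − 2.8396·-3.0109 = +5.7765 (running +14.9503)
  i=4: 2.8396·1.8120 − 2.5750·-1.6273 = +9.3355 (running +24.2858)
Area = |Σ|/2 = |24.2858|/2 = 12.1429

Area at t=0.572: 12.1429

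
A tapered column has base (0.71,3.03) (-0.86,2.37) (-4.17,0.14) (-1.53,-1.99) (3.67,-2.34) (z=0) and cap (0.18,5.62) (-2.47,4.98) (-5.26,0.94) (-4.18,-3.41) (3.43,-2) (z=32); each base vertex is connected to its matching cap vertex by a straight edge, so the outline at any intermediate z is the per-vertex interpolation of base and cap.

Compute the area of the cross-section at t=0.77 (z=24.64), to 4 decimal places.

Cross-section at t=0.77: each vertex is (1-t)·p0[i] + t·p1[i].
  v1: (1-0.77)·(0.71,3.03) + 0.77·(0.18,5.62) = (0.3019,5.0243)
  v2: (1-0.77)·(-0.86,2.37) + 0.77·(-2.47,4.98) = (-2.0997,4.3797)
  v3: (1-0.77)·(-4.17,0.14) + 0.77·(-5.26,0.94) = (-5.0093,0.7560)
  v4: (1-0.77)·(-1.53,-1.99) + 0.77·(-4.18,-3.41) = (-3.5705,-3.0834)
  v5: (1-0.77)·(3.67,-2.34) + 0.77·(3.43,-2) = (3.4852,-2.0782)
Shoelace sum Σ(x_i·y_{i+1} − x_{i+1}·y_i):
  i=1: 0.3019·4.3797 − -2.0997·5.0243 = +11.8718 (running +11.8718)
  i=2: -2.0997·0.7560 − -5.0093·4.3797 = +20.3519 (running +32.2236)
  i=3: -5.0093·-3.0834 − -3.5705·0.7560 = +18.1450 (running +50.3686)
  i=4: -3.5705·-2.0782 − 3.4852·-3.0834 = +18.1665 (running +68.5351)
  i=5: 3.4852·5.0243 − 0.3019·-2.0782 = +18.1381 (running +86.6732)
Area = |Σ|/2 = |86.6732|/2 = 43.3366

Area at t=0.77: 43.3366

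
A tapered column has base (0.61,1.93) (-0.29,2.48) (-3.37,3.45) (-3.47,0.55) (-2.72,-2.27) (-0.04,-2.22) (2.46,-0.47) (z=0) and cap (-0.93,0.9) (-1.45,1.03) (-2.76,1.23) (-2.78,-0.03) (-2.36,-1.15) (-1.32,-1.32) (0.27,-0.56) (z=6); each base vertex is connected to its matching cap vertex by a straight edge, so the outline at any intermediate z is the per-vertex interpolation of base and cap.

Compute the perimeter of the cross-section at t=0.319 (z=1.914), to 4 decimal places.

Cross-section at t=0.319: each vertex is (1-t)·p0[i] + t·p1[i].
  v1: (1-0.319)·(0.61,1.93) + 0.319·(-0.93,0.9) = (0.1187,1.6014)
  v2: (1-0.319)·(-0.29,2.48) + 0.319·(-1.45,1.03) = (-0.6600,2.0175)
  v3: (1-0.319)·(-3.37,3.45) + 0.319·(-2.76,1.23) = (-3.1754,2.7418)
  v4: (1-0.319)·(-3.47,0.55) + 0.319·(-2.78,-0.03) = (-3.2499,0.3650)
  v5: (1-0.319)·(-2.72,-2.27) + 0.319·(-2.36,-1.15) = (-2.6052,-1.9127)
  v6: (1-0.319)·(-0.04,-2.22) + 0.319·(-1.32,-1.32) = (-0.4483,-1.9329)
  v7: (1-0.319)·(2.46,-0.47) + 0.319·(0.27,-0.56) = (1.7614,-0.4987)
Perimeter = Σ |v_{i+1} − v_i|:
  edge 1→2: √(-0.7788² + 0.4160²) = 0.8829 (running 0.8829)
  edge 2→3: √(-2.5154² + 0.7244²) = 2.6176 (running 3.5005)
  edge 3→4: √(-0.0745² + -2.3768²) = 2.3780 (running 5.8785)
  edge 4→5: √(0.6447² + -2.2777²) = 2.3672 (running 8.2457)
  edge 5→6: √(2.1568² + -0.0202²) = 2.1569 (running 10.4027)
  edge 6→7: √(2.2097² + 1.4342²) = 2.6343 (running 13.0370)
  edge 7→1: √(-1.6427² + 2.1001²) = 2.6662 (running 15.7032)
Perimeter = 15.7032

Perimeter at t=0.319: 15.7032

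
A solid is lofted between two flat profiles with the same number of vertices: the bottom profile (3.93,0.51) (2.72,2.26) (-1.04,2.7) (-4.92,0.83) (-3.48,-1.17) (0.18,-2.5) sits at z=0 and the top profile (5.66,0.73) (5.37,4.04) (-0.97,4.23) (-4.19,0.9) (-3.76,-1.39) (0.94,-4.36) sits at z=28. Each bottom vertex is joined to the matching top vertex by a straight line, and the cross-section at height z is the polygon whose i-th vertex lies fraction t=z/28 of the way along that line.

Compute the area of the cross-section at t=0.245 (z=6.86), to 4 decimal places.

Cross-section at t=0.245: each vertex is (1-t)·p0[i] + t·p1[i].
  v1: (1-0.245)·(3.93,0.51) + 0.245·(5.66,0.73) = (4.3539,0.5639)
  v2: (1-0.245)·(2.72,2.26) + 0.245·(5.37,4.04) = (3.3693,2.6961)
  v3: (1-0.245)·(-1.04,2.7) + 0.245·(-0.97,4.23) = (-1.0229,3.0749)
  v4: (1-0.245)·(-4.92,0.83) + 0.245·(-4.19,0.9) = (-4.7412,0.8471)
  v5: (1-0.245)·(-3.48,-1.17) + 0.245·(-3.76,-1.39) = (-3.5486,-1.2239)
  v6: (1-0.245)·(0.18,-2.5) + 0.245·(0.94,-4.36) = (0.3662,-2.9557)
Shoelace sum Σ(x_i·y_{i+1} − x_{i+1}·y_i):
  i=1: 4.3539·2.6961 − 3.3693·0.5639 = +9.8385 (running +9.8385)
  i=2: 3.3693·3.0749 − -1.0229·2.6961 = +13.1176 (running +22.9561)
  i=3: -1.0229·0.8471 − -4.7412·3.0749 = +13.7118 (running +36.6680)
  i=4: -4.7412·-1.2239 − -3.5486·0.8471 = +8.8089 (running +45.4768)
  i=5: -3.5486·-2.9557 − 0.3662·-1.2239 = +10.9368 (running +56.4136)
  i=6: 0.3662·0.5639 − 4.3539·-2.9557 = +13.0752 (running +69.4888)
Area = |Σ|/2 = |69.4888|/2 = 34.7444

Area at t=0.245: 34.7444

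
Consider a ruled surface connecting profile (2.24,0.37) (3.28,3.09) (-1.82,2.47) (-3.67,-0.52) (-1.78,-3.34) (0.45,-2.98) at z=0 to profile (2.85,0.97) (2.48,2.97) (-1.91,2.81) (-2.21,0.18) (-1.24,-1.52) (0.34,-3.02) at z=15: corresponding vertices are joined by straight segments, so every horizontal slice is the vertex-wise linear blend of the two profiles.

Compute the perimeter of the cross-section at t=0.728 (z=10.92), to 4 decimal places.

Cross-section at t=0.728: each vertex is (1-t)·p0[i] + t·p1[i].
  v1: (1-0.728)·(2.24,0.37) + 0.728·(2.85,0.97) = (2.6841,0.8068)
  v2: (1-0.728)·(3.28,3.09) + 0.728·(2.48,2.97) = (2.6976,3.0026)
  v3: (1-0.728)·(-1.82,2.47) + 0.728·(-1.91,2.81) = (-1.8855,2.7175)
  v4: (1-0.728)·(-3.67,-0.52) + 0.728·(-2.21,0.18) = (-2.6071,-0.0104)
  v5: (1-0.728)·(-1.78,-3.34) + 0.728·(-1.24,-1.52) = (-1.3869,-2.0150)
  v6: (1-0.728)·(0.45,-2.98) + 0.728·(0.34,-3.02) = (0.3699,-3.0091)
Perimeter = Σ |v_{i+1} − v_i|:
  edge 1→2: √(0.0135² + 2.1958²) = 2.1959 (running 2.1959)
  edge 2→3: √(-4.5831² + -0.2851²) = 4.5920 (running 6.7879)
  edge 3→4: √(-0.7216² + -2.7279²) = 2.8217 (running 9.6096)
  edge 4→5: √(1.2202² + -2.0046²) = 2.3468 (running 11.9564)
  edge 5→6: √(1.7568² + -0.9941²) = 2.0185 (running 13.9750)
  edge 6→1: √(2.3142² + 3.8159²) = 4.4628 (running 18.4378)
Perimeter = 18.4378

Perimeter at t=0.728: 18.4378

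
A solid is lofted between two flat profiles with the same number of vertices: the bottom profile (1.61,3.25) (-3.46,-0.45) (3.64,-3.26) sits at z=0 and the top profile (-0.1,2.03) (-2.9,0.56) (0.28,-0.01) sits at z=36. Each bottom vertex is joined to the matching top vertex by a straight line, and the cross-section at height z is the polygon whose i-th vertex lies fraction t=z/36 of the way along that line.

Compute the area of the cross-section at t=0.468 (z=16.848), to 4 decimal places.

Area at t=0.468: 10.5235

Cross-section at t=0.468: each vertex is (1-t)·p0[i] + t·p1[i].
  v1: (1-0.468)·(1.61,3.25) + 0.468·(-0.1,2.03) = (0.8097,2.6790)
  v2: (1-0.468)·(-3.46,-0.45) + 0.468·(-2.9,0.56) = (-3.1979,0.0227)
  v3: (1-0.468)·(3.64,-3.26) + 0.468·(0.28,-0.01) = (2.0675,-1.7390)
Shoelace sum Σ(x_i·y_{i+1} − x_{i+1}·y_i):
  i=1: 0.8097·0.0227 − -3.1979·2.6790 = +8.5857 (running +8.5857)
  i=2: -3.1979·-1.7390 − 2.0675·0.0227 = +5.5143 (running +14.1000)
  i=3: 2.0675·2.6790 − 0.8097·-1.7390 = +6.9471 (running +21.0471)
Area = |Σ|/2 = |21.0471|/2 = 10.5235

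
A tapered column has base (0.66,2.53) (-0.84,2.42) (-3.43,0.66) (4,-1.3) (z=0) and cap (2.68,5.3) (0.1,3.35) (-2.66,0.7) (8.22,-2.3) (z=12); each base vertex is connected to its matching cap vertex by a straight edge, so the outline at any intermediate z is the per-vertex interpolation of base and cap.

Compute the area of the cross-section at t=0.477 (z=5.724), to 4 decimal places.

Area at t=0.477: 21.0318

Cross-section at t=0.477: each vertex is (1-t)·p0[i] + t·p1[i].
  v1: (1-0.477)·(0.66,2.53) + 0.477·(2.68,5.3) = (1.6235,3.8513)
  v2: (1-0.477)·(-0.84,2.42) + 0.477·(0.1,3.35) = (-0.3916,2.8636)
  v3: (1-0.477)·(-3.43,0.66) + 0.477·(-2.66,0.7) = (-3.0627,0.6791)
  v4: (1-0.477)·(4,-1.3) + 0.477·(8.22,-2.3) = (6.0129,-1.7770)
Shoelace sum Σ(x_i·y_{i+1} − x_{i+1}·y_i):
  i=1: 1.6235·2.8636 − -0.3916·3.8513 = +6.1574 (running +6.1574)
  i=2: -0.3916·0.6791 − -3.0627·2.8636 = +8.5045 (running +14.6619)
  i=3: -3.0627·-1.7770 − 6.0129·0.6791 = +1.3592 (running +16.0211)
  i=4: 6.0129·3.8513 − 1.6235·-1.7770 = +26.0426 (running +42.0637)
Area = |Σ|/2 = |42.0637|/2 = 21.0318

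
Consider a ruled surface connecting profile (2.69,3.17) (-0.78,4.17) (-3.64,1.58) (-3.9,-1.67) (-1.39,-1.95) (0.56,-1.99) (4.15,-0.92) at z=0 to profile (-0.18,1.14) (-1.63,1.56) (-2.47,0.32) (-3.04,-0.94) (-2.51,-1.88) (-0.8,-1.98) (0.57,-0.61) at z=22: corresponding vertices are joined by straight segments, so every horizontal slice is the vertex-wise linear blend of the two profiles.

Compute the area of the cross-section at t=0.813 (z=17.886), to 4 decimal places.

Cross-section at t=0.813: each vertex is (1-t)·p0[i] + t·p1[i].
  v1: (1-0.813)·(2.69,3.17) + 0.813·(-0.18,1.14) = (0.3567,1.5196)
  v2: (1-0.813)·(-0.78,4.17) + 0.813·(-1.63,1.56) = (-1.4710,2.0481)
  v3: (1-0.813)·(-3.64,1.58) + 0.813·(-2.47,0.32) = (-2.6888,0.5556)
  v4: (1-0.813)·(-3.9,-1.67) + 0.813·(-3.04,-0.94) = (-3.2008,-1.0765)
  v5: (1-0.813)·(-1.39,-1.95) + 0.813·(-2.51,-1.88) = (-2.3006,-1.8931)
  v6: (1-0.813)·(0.56,-1.99) + 0.813·(-0.8,-1.98) = (-0.5457,-1.9819)
  v7: (1-0.813)·(4.15,-0.92) + 0.813·(0.57,-0.61) = (1.2395,-0.6680)
Shoelace sum Σ(x_i·y_{i+1} − x_{i+1}·y_i):
  i=1: 0.3567·2.0481 − -1.4710·1.5196 = +2.9659 (running +2.9659)
  i=2: -1.4710·0.5556 − -2.6888·2.0481 = +4.6895 (running +7.6554)
  i=3: -2.6888·-1.0765 − -3.2008·0.5556 = +4.6729 (running +12.3284)
  i=4: -3.2008·-1.8931 − -2.3006·-1.0765 = +3.5829 (running +15.9112)
  i=5: -2.3006·-1.9819 − -0.5457·-1.8931 = +3.5264 (running +19.4376)
  i=6: -0.5457·-0.6680 − 1.2395·-1.9819 = +2.8209 (running +22.2586)
  i=7: 1.2395·1.5196 − 0.3567·-0.6680 = +2.1218 (running +24.3803)
Area = |Σ|/2 = |24.3803|/2 = 12.1902

Area at t=0.813: 12.1902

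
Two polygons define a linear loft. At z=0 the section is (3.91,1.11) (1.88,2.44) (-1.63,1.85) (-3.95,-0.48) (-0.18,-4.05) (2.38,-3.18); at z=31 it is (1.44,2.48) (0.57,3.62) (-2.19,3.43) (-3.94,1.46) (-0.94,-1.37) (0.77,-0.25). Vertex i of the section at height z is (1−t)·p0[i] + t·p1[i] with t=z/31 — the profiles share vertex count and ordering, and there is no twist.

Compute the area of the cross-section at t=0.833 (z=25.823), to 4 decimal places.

Cross-section at t=0.833: each vertex is (1-t)·p0[i] + t·p1[i].
  v1: (1-0.833)·(3.91,1.11) + 0.833·(1.44,2.48) = (1.8525,2.2512)
  v2: (1-0.833)·(1.88,2.44) + 0.833·(0.57,3.62) = (0.7888,3.4229)
  v3: (1-0.833)·(-1.63,1.85) + 0.833·(-2.19,3.43) = (-2.0965,3.1661)
  v4: (1-0.833)·(-3.95,-0.48) + 0.833·(-3.94,1.46) = (-3.9417,1.1360)
  v5: (1-0.833)·(-0.18,-4.05) + 0.833·(-0.94,-1.37) = (-0.8131,-1.8176)
  v6: (1-0.833)·(2.38,-3.18) + 0.833·(0.77,-0.25) = (1.0389,-0.7393)
Shoelace sum Σ(x_i·y_{i+1} − x_{i+1}·y_i):
  i=1: 1.8525·3.4229 − 0.7888·2.2512 = +4.5653 (running +4.5653)
  i=2: 0.7888·3.1661 − -2.0965·3.4229 = +9.6735 (running +14.2388)
  i=3: -2.0965·1.1360 − -3.9417·3.1661 = +10.0982 (running +24.3370)
  i=4: -3.9417·-1.8176 − -0.8131·1.1360 = +8.0879 (running +32.4249)
  i=5: -0.8131·-0.7393 − 1.0389·-1.8176 = +2.4893 (running +34.9142)
  i=6: 1.0389·2.2512 − 1.8525·-0.7393 = +3.7083 (running +38.6225)
Area = |Σ|/2 = |38.6225|/2 = 19.3112

Area at t=0.833: 19.3112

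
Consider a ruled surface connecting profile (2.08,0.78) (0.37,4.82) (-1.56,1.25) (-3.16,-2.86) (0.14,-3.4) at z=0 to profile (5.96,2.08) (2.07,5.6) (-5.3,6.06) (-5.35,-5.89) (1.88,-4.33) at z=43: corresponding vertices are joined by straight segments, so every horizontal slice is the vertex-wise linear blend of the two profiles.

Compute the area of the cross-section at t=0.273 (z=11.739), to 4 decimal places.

Cross-section at t=0.273: each vertex is (1-t)·p0[i] + t·p1[i].
  v1: (1-0.273)·(2.08,0.78) + 0.273·(5.96,2.08) = (3.1392,1.1349)
  v2: (1-0.273)·(0.37,4.82) + 0.273·(2.07,5.6) = (0.8341,5.0329)
  v3: (1-0.273)·(-1.56,1.25) + 0.273·(-5.3,6.06) = (-2.5810,2.5631)
  v4: (1-0.273)·(-3.16,-2.86) + 0.273·(-5.35,-5.89) = (-3.7579,-3.6872)
  v5: (1-0.273)·(0.14,-3.4) + 0.273·(1.88,-4.33) = (0.6150,-3.6539)
Shoelace sum Σ(x_i·y_{i+1} − x_{i+1}·y_i):
  i=1: 3.1392·5.0329 − 0.8341·1.1349 = +14.8530 (running +14.8530)
  i=2: 0.8341·2.5631 − -2.5810·5.0329 = +15.1280 (running +29.9810)
  i=3: -2.5810·-3.6872 − -3.7579·2.5631 = +19.1486 (running +49.1296)
  i=4: -3.7579·-3.6539 − 0.6150·-3.6872 = +15.9985 (running +65.1282)
  i=5: 0.6150·1.1349 − 3.1392·-3.6539 = +12.1684 (running +77.2966)
Area = |Σ|/2 = |77.2966|/2 = 38.6483

Area at t=0.273: 38.6483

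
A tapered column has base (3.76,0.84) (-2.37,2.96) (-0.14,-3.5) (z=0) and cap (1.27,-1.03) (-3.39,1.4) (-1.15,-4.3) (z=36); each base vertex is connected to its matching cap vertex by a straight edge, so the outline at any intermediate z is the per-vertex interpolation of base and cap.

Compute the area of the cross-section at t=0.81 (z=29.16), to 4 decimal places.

Area at t=0.81: 11.7802

Cross-section at t=0.81: each vertex is (1-t)·p0[i] + t·p1[i].
  v1: (1-0.81)·(3.76,0.84) + 0.81·(1.27,-1.03) = (1.7431,-0.6747)
  v2: (1-0.81)·(-2.37,2.96) + 0.81·(-3.39,1.4) = (-3.1962,1.6964)
  v3: (1-0.81)·(-0.14,-3.5) + 0.81·(-1.15,-4.3) = (-0.9581,-4.1480)
Shoelace sum Σ(x_i·y_{i+1} − x_{i+1}·y_i):
  i=1: 1.7431·1.6964 − -3.1962·-0.6747 = +0.8005 (running +0.8005)
  i=2: -3.1962·-4.1480 − -0.9581·1.6964 = +14.8832 (running +15.6837)
  i=3: -0.9581·-0.6747 − 1.7431·-4.1480 = +7.8768 (running +23.5605)
Area = |Σ|/2 = |23.5605|/2 = 11.7802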